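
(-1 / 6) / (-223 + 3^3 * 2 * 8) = -1 / 1254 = -0.00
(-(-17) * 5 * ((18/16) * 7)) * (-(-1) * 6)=4016.25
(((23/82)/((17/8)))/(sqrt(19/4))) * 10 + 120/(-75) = -8/5 + 1840 * sqrt(19)/13243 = -0.99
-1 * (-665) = 665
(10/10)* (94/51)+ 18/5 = 1388/255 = 5.44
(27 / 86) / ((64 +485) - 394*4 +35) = -27 / 85312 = -0.00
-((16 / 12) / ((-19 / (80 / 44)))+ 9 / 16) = -4363 / 10032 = -0.43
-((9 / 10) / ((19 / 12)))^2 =-2916 / 9025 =-0.32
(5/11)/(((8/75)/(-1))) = -375/88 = -4.26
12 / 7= 1.71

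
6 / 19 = 0.32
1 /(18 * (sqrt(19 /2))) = sqrt(38) /342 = 0.02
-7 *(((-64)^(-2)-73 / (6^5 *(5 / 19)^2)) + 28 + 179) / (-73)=36032187037 / 1816473600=19.84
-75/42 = -25/14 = -1.79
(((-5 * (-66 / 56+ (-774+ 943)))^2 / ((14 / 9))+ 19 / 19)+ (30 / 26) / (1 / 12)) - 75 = 64577174693 / 142688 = 452576.07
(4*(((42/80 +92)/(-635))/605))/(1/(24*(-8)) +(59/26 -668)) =0.00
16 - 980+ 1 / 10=-9639 / 10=-963.90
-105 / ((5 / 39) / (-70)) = 57330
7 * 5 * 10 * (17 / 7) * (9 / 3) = 2550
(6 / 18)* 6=2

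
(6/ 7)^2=36/ 49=0.73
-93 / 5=-18.60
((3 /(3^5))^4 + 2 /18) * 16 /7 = 76527520 /301327047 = 0.25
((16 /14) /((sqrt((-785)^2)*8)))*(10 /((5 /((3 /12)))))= 1 /10990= 0.00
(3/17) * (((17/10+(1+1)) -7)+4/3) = -59/170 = -0.35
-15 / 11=-1.36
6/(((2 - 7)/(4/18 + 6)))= -112/15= -7.47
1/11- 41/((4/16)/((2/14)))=-1797/77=-23.34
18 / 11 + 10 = 128 / 11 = 11.64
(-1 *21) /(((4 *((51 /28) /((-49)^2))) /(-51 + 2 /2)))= 5882450 /17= 346026.47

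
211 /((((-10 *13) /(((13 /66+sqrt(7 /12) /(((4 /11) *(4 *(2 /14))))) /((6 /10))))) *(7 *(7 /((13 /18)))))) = -2321 *sqrt(21) /72576 - 2743 /349272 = -0.15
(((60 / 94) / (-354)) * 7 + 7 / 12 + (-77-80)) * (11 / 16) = -57258751 / 532416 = -107.55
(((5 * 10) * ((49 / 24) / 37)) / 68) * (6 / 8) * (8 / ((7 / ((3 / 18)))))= 175 / 30192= 0.01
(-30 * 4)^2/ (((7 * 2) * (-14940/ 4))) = -160/ 581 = -0.28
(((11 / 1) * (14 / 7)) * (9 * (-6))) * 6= -7128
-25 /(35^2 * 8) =-1 /392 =-0.00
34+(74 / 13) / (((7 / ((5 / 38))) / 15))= 61561 / 1729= 35.60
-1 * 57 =-57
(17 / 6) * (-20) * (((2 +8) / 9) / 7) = -1700 / 189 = -8.99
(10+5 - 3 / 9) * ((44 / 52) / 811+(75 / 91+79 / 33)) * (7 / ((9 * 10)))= 3136018 / 853983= 3.67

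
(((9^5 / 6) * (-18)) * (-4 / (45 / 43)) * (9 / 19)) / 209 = 30469284 / 19855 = 1534.59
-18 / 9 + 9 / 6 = -1 / 2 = -0.50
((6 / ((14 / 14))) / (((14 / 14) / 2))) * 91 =1092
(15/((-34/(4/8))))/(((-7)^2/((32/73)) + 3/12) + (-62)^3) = 120/129589487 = 0.00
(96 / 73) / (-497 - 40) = -32 / 13067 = -0.00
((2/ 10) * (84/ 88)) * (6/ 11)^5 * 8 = 0.07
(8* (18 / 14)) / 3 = 3.43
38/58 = 19/29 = 0.66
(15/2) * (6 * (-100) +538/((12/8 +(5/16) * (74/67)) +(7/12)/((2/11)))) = -15039360/4063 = -3701.54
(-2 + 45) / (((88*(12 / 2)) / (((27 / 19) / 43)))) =9 / 3344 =0.00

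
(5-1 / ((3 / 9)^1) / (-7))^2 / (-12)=-361 / 147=-2.46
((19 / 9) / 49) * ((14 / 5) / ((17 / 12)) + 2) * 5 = 6422 / 7497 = 0.86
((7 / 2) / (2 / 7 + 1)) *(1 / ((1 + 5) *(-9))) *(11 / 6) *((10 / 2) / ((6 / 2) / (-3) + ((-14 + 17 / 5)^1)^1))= 13475 / 338256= 0.04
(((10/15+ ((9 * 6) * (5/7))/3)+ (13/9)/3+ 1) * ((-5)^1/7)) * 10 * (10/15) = -283600/3969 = -71.45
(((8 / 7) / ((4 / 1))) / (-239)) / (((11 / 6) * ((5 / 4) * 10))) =-24 / 460075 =-0.00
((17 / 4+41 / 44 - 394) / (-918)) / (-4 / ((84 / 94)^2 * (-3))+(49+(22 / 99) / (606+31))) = 57967 / 6934708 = 0.01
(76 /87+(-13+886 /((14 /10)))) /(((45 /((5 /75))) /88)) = 1330648 /16443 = 80.92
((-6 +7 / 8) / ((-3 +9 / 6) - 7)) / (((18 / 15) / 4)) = 205 / 102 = 2.01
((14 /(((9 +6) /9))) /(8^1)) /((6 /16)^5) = 141.59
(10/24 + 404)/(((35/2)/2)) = 4853/105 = 46.22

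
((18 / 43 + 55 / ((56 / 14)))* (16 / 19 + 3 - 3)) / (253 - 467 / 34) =331432 / 6646295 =0.05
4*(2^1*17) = 136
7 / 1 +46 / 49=389 / 49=7.94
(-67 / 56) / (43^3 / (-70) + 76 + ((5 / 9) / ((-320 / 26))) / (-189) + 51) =4860 / 4097893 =0.00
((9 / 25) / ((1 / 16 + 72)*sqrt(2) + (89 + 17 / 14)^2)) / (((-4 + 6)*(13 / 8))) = 90044099712 / 6614829389180675 - 797285664*sqrt(2) / 6614829389180675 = 0.00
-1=-1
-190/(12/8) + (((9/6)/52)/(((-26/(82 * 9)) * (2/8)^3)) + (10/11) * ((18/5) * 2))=-962164/5577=-172.52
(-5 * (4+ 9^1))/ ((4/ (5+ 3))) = -130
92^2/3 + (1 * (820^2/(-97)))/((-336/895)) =43359431/2037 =21285.93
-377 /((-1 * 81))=377 /81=4.65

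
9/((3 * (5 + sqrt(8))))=15/17 - 6 * sqrt(2)/17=0.38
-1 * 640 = -640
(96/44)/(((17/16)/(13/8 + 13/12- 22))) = -7408/187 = -39.61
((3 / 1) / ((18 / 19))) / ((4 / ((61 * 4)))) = 1159 / 6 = 193.17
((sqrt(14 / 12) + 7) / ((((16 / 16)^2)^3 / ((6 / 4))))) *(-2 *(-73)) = 73 *sqrt(42) / 2 + 1533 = 1769.55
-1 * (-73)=73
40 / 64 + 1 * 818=6549 / 8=818.62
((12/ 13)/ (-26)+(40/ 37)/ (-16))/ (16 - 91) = 1289/ 937950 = 0.00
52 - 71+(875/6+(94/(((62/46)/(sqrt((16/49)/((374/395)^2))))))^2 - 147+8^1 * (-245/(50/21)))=45853846159459/49399657230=928.22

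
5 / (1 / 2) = 10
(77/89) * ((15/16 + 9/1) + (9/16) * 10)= 19173/1424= 13.46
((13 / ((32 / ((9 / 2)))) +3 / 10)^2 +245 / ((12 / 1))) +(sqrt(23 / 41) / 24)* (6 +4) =5* sqrt(943) / 492 +7663283 / 307200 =25.26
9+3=12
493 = 493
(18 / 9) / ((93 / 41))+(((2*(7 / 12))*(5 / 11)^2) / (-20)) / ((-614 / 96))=3052564 / 3454671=0.88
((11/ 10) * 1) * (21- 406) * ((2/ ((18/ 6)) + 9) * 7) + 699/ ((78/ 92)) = -2170925/ 78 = -27832.37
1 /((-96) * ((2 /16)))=-0.08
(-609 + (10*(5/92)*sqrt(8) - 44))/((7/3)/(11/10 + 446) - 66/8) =35034756/442349 - 1341300*sqrt(2)/10174027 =79.02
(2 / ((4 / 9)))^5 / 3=19683 / 32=615.09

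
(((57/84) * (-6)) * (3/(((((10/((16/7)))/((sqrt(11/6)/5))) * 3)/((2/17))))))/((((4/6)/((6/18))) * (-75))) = 38 * sqrt(66)/1561875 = 0.00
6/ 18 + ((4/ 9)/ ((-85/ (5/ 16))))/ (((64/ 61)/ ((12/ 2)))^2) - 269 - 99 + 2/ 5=-383658503/ 1044480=-367.32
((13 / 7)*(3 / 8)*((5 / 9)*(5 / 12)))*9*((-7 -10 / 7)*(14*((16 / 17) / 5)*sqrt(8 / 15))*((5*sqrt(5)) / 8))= -19175*sqrt(6) / 1428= -32.89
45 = 45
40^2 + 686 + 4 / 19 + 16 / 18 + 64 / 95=1956046 / 855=2287.77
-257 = -257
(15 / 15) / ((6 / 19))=19 / 6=3.17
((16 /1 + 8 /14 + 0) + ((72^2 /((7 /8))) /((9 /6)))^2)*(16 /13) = 12230603456 /637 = 19200319.40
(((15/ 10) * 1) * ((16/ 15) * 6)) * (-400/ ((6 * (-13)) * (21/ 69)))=14720/ 91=161.76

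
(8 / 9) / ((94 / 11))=44 / 423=0.10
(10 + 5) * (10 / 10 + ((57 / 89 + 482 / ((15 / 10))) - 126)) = 262960 / 89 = 2954.61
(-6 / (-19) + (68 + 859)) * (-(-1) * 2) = 35238 / 19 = 1854.63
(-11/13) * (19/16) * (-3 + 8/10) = 2299/1040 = 2.21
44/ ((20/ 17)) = 187/ 5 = 37.40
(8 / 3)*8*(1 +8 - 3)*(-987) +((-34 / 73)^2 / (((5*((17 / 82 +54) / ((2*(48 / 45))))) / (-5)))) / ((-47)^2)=-126336.00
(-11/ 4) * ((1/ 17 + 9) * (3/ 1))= -2541/ 34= -74.74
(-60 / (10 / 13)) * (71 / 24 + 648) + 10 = -203059 / 4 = -50764.75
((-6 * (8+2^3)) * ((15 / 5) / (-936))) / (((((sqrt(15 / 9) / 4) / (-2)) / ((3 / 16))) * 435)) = -2 * sqrt(15) / 9425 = -0.00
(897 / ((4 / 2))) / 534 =299 / 356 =0.84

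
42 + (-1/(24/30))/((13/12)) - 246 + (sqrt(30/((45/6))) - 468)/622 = -832466/4043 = -205.90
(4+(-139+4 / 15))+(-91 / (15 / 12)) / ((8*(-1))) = -3769 / 30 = -125.63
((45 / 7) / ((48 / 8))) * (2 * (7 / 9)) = 5 / 3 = 1.67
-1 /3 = -0.33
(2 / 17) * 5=10 / 17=0.59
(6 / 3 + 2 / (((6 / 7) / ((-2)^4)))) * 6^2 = 1416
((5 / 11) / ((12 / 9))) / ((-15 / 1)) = -1 / 44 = -0.02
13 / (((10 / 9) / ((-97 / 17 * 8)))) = -45396 / 85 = -534.07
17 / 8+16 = 145 / 8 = 18.12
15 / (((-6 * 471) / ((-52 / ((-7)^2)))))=130 / 23079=0.01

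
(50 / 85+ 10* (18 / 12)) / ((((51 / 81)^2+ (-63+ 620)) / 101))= 19511685 / 6907814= 2.82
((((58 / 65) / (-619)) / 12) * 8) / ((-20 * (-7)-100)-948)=29 / 27400035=0.00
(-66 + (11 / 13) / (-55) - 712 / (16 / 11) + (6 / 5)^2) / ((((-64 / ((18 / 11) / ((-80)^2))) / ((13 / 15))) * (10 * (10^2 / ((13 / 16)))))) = 14045811 / 9011200000000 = 0.00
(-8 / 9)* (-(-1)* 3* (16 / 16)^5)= -8 / 3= -2.67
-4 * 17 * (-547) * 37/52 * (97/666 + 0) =902003/234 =3854.71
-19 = -19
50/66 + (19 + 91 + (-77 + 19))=1741/33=52.76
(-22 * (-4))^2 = 7744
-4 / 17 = -0.24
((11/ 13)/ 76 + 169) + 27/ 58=4855845/ 28652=169.48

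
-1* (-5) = 5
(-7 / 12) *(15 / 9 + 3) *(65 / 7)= -455 / 18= -25.28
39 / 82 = 0.48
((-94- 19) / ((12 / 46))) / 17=-2599 / 102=-25.48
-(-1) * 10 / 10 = 1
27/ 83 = 0.33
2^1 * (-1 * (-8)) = 16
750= 750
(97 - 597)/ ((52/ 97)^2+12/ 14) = -16465750/ 37691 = -436.86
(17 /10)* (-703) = -11951 /10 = -1195.10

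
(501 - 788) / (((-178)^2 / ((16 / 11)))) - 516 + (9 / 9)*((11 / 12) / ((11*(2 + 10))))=-6474260005 / 12546864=-516.01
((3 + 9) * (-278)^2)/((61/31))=28749648/61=471305.70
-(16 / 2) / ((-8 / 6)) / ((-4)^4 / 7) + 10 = 10.16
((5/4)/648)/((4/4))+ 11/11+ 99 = 259205/2592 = 100.00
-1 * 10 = -10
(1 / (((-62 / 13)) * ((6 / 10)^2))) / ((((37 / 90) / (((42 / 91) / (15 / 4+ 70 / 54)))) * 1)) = -16200 / 125023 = -0.13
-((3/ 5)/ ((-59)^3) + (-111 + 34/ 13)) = 1446895094/ 13349635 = 108.38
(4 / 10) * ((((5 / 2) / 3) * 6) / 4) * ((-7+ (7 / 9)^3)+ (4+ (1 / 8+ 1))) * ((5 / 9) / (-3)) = 40955 / 314928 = 0.13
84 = 84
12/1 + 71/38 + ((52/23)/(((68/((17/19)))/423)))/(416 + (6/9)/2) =15172123/1091626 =13.90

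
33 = 33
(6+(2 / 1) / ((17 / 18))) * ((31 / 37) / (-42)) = -713 / 4403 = -0.16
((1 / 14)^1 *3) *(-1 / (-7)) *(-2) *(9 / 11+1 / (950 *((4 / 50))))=-2085 / 40964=-0.05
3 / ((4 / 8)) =6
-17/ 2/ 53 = -17/ 106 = -0.16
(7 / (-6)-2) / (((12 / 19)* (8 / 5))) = -1805 / 576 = -3.13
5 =5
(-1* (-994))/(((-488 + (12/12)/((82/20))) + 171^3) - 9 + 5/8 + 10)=326032/1639909757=0.00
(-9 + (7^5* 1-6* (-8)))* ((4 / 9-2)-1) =-387458 / 9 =-43050.89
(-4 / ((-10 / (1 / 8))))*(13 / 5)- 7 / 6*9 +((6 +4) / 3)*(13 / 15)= -6733 / 900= -7.48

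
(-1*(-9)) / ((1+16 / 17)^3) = 4913 / 3993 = 1.23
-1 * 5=-5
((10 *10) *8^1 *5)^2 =16000000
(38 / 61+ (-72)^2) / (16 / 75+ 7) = 23719650 / 33001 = 718.76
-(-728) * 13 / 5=9464 / 5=1892.80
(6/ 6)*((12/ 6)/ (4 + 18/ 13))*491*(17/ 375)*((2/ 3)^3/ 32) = 108511/ 1417500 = 0.08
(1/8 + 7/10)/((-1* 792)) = -1/960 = -0.00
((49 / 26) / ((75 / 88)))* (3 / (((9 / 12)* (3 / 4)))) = 34496 / 2925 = 11.79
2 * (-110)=-220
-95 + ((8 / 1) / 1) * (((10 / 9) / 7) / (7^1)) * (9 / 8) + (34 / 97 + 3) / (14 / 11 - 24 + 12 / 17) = -1858404645 / 19572854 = -94.95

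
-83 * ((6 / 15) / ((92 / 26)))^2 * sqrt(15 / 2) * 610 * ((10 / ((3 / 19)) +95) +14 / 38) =-7740182762 * sqrt(30) / 150765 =-281197.41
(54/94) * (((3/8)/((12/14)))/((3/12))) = 189/188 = 1.01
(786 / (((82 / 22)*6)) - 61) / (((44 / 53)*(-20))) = 2809 / 1804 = 1.56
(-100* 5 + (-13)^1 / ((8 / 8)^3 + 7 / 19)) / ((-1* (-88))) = -1019 / 176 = -5.79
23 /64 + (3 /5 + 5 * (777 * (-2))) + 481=-2332173 /320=-7288.04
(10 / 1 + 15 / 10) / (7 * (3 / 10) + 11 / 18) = 1035 / 244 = 4.24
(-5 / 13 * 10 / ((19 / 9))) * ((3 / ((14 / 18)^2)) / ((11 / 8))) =-874800 / 133133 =-6.57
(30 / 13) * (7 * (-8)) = -1680 / 13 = -129.23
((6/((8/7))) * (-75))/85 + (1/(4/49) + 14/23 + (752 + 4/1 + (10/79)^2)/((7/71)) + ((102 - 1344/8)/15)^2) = 7695.75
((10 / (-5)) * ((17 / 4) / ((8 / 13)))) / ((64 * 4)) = -0.05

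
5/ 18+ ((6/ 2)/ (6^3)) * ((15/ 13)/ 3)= 265/ 936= 0.28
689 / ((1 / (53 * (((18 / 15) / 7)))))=6260.06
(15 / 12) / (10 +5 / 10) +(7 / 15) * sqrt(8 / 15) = 5 / 42 +14 * sqrt(30) / 225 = 0.46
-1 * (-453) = 453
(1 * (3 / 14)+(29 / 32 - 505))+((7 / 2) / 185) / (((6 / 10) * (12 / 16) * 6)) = -112754563 / 223776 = -503.87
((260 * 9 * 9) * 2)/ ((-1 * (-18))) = 2340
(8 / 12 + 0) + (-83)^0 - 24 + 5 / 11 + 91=2281 / 33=69.12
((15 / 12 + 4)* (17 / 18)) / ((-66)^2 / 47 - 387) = -5593 / 331992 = -0.02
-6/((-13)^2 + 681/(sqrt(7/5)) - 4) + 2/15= 48449/354705 - 227* sqrt(35)/118235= 0.13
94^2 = 8836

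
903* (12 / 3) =3612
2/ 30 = 1/ 15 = 0.07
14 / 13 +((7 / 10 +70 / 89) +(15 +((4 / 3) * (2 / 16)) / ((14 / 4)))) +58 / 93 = 137345149 / 7532070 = 18.23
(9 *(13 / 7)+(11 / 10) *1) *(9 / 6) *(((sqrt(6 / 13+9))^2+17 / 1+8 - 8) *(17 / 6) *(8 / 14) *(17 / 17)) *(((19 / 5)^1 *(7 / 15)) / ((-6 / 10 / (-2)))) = 138556664 / 20475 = 6767.11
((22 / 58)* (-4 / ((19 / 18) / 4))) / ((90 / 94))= -16544 / 2755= -6.01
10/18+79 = 716/9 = 79.56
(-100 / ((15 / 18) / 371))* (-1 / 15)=2968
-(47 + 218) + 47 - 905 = -1123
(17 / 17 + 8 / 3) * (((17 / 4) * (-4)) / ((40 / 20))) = -187 / 6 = -31.17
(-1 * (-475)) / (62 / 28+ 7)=6650 / 129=51.55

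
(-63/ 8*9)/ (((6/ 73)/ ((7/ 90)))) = -10731/ 160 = -67.07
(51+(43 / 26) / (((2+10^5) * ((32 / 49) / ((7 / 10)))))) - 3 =48.00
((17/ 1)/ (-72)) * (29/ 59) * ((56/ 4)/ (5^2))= -3451/ 53100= -0.06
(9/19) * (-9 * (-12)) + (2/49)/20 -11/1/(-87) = 41540423/809970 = 51.29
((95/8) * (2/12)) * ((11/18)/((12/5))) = 5225/10368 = 0.50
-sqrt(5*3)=-sqrt(15)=-3.87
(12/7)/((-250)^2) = 0.00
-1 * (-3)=3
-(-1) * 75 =75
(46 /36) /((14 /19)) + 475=120137 /252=476.73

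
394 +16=410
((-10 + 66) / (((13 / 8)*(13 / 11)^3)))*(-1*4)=-2385152 / 28561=-83.51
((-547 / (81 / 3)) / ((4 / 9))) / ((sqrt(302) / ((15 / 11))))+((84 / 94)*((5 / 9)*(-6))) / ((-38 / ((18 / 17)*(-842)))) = -1060920 / 15181 - 2735*sqrt(302) / 13288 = -73.46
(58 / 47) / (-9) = -58 / 423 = -0.14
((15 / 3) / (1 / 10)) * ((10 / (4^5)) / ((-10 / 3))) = -75 / 512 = -0.15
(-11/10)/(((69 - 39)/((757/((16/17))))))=-141559/4800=-29.49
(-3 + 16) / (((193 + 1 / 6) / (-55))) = -4290 / 1159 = -3.70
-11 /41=-0.27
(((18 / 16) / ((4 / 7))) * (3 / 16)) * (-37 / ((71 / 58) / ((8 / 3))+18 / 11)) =-743589 / 114080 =-6.52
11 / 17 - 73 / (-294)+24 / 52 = 88163 / 64974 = 1.36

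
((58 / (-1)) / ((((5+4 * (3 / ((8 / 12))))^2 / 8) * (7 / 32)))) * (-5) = 74240 / 3703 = 20.05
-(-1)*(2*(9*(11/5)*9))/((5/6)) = 10692/25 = 427.68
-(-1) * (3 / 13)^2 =9 / 169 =0.05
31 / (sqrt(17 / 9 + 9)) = 93*sqrt(2) / 14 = 9.39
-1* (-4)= 4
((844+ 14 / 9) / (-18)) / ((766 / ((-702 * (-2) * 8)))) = -791440 / 1149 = -688.81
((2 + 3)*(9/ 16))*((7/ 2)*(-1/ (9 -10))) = 9.84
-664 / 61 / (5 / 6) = -3984 / 305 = -13.06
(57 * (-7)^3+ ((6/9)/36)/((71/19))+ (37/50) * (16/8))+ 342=-1841040317/95850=-19207.52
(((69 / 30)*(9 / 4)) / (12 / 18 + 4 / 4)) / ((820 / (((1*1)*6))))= 1863 / 82000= 0.02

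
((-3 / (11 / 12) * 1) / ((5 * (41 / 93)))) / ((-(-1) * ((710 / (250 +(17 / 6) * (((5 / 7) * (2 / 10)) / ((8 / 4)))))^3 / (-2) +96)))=-2590099070123727 / 147542628706630520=-0.02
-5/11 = -0.45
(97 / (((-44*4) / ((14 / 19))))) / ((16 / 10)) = -3395 / 13376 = -0.25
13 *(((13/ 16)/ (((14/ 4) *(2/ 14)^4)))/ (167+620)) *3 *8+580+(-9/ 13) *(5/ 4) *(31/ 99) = 360444507/ 450164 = 800.70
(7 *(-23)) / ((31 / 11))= -1771 / 31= -57.13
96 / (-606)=-16 / 101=-0.16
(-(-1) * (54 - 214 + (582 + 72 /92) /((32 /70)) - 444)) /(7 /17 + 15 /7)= 7344323 /27968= 262.60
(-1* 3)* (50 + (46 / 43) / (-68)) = -219231 / 1462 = -149.95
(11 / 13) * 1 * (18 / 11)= 18 / 13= 1.38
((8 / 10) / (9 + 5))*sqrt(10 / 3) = 2*sqrt(30) / 105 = 0.10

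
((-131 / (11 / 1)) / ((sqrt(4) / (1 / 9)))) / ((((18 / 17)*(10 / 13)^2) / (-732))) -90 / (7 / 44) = 43095001 / 207900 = 207.29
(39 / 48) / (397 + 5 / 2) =13 / 6392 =0.00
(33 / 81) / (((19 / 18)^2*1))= 132 / 361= 0.37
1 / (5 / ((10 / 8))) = 1 / 4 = 0.25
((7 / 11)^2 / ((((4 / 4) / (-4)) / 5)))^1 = -8.10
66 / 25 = 2.64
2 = 2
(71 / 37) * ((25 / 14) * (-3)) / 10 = -1065 / 1036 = -1.03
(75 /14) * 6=225 /7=32.14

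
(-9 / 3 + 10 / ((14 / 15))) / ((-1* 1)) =-54 / 7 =-7.71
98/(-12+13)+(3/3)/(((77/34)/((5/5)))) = 7580/77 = 98.44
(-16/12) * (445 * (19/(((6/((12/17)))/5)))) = -338200/51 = -6631.37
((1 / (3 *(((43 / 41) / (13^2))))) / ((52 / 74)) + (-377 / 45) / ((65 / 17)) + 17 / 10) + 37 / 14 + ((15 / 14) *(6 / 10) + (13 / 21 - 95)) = -1025923 / 67725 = -15.15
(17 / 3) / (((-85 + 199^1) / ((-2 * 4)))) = -68 / 171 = -0.40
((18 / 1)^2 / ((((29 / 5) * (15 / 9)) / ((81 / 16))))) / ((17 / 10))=98415 / 986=99.81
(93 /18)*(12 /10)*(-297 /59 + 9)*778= 5643612 /295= 19130.89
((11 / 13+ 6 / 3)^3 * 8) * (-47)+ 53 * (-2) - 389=-20133043 / 2197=-9163.88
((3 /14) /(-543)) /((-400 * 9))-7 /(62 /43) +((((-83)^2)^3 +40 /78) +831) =1201939790433675560803 /3676327200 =326940374195.66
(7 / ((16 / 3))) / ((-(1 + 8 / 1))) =-7 / 48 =-0.15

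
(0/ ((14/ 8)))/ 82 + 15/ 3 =5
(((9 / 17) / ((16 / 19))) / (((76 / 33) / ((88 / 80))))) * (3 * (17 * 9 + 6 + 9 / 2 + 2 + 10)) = 3440151 / 21760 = 158.10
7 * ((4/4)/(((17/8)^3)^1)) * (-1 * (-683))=2447872/4913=498.24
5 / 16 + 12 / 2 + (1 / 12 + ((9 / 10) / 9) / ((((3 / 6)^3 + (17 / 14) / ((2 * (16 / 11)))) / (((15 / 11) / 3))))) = 277121 / 42768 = 6.48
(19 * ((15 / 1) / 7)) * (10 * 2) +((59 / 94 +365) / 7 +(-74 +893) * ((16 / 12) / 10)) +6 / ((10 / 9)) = 981.12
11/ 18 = 0.61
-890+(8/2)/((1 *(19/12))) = -16862/19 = -887.47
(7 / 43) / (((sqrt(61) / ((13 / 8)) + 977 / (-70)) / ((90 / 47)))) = -2427161100 / 95785834607 - 107016000*sqrt(61) / 95785834607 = -0.03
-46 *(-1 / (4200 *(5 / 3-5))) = -23 / 7000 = -0.00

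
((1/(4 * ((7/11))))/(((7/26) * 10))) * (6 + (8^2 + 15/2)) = 4433/392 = 11.31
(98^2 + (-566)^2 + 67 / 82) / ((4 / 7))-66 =189375861 / 328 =577365.43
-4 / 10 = -2 / 5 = -0.40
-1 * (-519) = 519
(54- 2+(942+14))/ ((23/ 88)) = 88704/ 23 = 3856.70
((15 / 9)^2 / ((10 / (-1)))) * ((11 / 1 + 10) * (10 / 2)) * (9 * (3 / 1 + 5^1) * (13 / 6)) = -4550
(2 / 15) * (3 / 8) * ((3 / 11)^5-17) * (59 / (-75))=40379954 / 60394125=0.67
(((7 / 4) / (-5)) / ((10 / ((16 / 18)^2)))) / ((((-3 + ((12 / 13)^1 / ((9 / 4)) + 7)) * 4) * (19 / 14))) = -637 / 551475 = -0.00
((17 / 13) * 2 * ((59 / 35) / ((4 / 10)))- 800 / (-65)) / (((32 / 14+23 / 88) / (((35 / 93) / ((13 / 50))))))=326942000 / 24659973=13.26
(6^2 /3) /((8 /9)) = 27 /2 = 13.50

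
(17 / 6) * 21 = 119 / 2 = 59.50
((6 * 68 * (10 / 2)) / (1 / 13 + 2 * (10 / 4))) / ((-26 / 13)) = -2210 / 11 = -200.91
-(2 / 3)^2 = -4 / 9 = -0.44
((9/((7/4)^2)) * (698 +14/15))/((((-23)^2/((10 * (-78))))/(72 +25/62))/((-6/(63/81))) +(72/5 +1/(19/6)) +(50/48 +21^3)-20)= 361567856153088/1629470830368143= 0.22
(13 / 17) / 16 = 13 / 272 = 0.05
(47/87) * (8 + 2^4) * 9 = 3384/29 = 116.69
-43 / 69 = -0.62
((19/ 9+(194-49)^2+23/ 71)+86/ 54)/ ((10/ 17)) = 342657491/ 9585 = 35749.35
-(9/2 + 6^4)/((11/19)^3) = -17840259/2662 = -6701.83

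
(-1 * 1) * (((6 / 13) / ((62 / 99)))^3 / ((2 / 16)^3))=-13413413376 / 65450827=-204.94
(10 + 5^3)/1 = 135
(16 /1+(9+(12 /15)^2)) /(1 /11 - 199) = -7051 /54700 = -0.13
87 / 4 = 21.75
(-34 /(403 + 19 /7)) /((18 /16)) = -238 /3195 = -0.07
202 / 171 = 1.18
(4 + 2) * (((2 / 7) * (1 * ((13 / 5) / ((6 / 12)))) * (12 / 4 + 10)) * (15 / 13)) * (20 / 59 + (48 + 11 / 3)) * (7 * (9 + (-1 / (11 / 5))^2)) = 3199363440 / 7139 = 448152.88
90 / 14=45 / 7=6.43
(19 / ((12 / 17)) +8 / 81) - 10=5513 / 324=17.02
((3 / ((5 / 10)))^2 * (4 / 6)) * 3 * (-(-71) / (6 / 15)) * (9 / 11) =115020 / 11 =10456.36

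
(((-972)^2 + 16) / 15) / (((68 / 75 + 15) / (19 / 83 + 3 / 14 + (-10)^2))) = 275680830000 / 693133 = 397731.50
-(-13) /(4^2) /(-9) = -13 /144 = -0.09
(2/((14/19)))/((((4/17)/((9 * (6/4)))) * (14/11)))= 95931/784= 122.36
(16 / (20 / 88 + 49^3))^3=43614208 / 17339448478489661187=0.00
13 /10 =1.30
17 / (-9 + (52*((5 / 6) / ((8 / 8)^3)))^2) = 153 / 16819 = 0.01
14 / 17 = 0.82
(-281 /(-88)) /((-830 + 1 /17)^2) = 81209 /17517621528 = 0.00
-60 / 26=-30 / 13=-2.31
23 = 23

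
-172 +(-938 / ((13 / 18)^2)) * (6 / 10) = -1057076 / 845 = -1250.98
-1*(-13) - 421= -408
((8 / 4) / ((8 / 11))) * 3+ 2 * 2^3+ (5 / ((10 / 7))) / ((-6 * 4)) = 1157 / 48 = 24.10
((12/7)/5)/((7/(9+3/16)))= 9/20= 0.45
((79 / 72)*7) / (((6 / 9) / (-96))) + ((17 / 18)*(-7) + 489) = -11225 / 18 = -623.61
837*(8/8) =837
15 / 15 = 1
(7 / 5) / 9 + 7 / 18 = 49 / 90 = 0.54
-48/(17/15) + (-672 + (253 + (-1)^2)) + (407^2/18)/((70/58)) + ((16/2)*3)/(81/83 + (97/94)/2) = 1790315070143/249318090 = 7180.85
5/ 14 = 0.36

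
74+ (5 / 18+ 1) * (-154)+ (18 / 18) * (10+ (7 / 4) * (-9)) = -128.53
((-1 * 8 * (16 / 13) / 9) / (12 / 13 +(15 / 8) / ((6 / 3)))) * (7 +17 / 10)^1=-29696 / 5805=-5.12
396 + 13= 409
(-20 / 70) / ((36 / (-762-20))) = 391 / 63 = 6.21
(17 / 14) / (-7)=-0.17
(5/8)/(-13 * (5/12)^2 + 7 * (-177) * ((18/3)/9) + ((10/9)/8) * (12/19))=-1710/2265871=-0.00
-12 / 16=-3 / 4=-0.75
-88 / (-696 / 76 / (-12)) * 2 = -230.62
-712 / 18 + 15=-221 / 9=-24.56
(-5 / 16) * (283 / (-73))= 1415 / 1168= 1.21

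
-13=-13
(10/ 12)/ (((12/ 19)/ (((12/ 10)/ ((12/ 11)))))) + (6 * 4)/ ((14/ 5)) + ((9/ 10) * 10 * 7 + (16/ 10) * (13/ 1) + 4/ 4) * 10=864887/ 1008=858.02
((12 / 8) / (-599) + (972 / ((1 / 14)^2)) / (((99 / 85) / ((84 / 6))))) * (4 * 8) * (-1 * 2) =-965680772064 / 6589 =-146559534.39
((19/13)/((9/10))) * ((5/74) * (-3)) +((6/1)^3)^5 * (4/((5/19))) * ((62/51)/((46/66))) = 35166816377942955151/2821065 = 12465794435060.15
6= 6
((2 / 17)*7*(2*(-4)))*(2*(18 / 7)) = -576 / 17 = -33.88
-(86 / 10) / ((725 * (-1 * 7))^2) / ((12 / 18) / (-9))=1161 / 257556250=0.00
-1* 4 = -4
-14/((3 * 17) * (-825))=14/42075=0.00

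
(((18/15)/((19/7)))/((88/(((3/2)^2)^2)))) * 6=5103/33440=0.15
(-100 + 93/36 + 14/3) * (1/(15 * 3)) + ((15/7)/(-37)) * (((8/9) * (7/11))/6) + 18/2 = 6.93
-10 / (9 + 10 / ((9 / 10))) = -90 / 181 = -0.50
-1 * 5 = -5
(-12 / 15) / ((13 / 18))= -72 / 65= -1.11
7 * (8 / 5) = 11.20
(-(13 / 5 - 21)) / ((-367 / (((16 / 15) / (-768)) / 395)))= 23 / 130468500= 0.00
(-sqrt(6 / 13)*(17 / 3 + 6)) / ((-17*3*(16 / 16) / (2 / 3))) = 70*sqrt(78) / 5967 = 0.10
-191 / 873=-0.22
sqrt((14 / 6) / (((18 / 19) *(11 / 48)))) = 2 *sqrt(2926) / 33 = 3.28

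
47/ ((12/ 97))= 4559/ 12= 379.92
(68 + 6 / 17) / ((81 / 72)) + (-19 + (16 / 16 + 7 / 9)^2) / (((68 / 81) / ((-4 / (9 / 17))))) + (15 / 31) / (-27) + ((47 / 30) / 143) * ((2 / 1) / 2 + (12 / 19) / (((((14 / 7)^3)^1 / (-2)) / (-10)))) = 203.32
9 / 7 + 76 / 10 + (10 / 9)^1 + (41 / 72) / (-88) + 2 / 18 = 2240101 / 221760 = 10.10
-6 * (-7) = 42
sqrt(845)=13 * sqrt(5)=29.07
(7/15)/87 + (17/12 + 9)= 54403/5220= 10.42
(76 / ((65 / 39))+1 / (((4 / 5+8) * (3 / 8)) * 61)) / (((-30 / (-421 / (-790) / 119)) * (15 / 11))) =-96622447 / 19354308750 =-0.00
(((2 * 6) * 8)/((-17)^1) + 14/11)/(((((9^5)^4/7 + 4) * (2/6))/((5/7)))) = -12270/2273483440843645691023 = -0.00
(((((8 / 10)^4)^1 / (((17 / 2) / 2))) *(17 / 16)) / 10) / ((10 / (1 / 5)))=16 / 78125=0.00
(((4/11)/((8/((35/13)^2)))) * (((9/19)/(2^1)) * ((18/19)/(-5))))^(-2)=1801495471204/393824025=4574.37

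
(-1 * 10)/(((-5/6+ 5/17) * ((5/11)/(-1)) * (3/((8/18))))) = -272/45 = -6.04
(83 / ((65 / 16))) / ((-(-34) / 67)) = 40.26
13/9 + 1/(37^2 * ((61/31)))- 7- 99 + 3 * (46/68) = -102.53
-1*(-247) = 247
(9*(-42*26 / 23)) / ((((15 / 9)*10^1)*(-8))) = 7371 / 2300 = 3.20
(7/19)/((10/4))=14/95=0.15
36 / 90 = 2 / 5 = 0.40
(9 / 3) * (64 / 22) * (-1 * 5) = -480 / 11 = -43.64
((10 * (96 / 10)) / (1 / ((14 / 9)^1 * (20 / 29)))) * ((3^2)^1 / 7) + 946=1078.41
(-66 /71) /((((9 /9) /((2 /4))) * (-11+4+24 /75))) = 0.07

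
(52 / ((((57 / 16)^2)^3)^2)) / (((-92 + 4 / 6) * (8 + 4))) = -1829587348619264 / 161145742264771234516137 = -0.00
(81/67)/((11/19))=1539/737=2.09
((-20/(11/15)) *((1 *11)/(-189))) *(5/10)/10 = 0.08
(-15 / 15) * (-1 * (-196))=-196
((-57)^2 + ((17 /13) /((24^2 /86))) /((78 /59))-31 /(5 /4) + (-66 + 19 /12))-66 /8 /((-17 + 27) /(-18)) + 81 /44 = 51022139023 /16061760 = 3176.62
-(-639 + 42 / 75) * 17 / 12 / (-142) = -271337 / 42600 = -6.37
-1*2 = -2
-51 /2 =-25.50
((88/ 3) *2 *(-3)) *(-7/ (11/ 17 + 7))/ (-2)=-80.55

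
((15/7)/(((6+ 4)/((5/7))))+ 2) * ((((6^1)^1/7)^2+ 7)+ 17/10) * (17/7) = 16582701/336140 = 49.33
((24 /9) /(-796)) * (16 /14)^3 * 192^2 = -12582912 /68257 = -184.35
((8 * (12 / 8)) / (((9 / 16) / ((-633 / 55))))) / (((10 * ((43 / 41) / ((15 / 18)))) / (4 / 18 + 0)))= -276832 / 63855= -4.34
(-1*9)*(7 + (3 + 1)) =-99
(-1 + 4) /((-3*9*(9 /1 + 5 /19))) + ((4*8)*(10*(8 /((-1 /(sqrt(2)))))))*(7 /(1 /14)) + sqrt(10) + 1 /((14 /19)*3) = -250880*sqrt(2) + 4883 /11088 + sqrt(10) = -354794.30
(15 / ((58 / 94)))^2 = 497025 / 841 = 590.99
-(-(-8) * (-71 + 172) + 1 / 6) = -808.17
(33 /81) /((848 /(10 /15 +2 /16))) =209 /549504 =0.00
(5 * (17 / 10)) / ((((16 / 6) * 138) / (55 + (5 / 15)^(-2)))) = 34 / 23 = 1.48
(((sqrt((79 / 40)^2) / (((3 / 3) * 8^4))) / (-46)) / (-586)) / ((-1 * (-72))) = 79 / 317985914880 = 0.00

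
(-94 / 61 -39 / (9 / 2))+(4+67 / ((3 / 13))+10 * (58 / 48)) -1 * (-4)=73251 / 244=300.21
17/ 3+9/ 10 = 197/ 30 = 6.57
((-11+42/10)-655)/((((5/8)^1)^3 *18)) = -282368/1875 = -150.60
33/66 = 1/2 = 0.50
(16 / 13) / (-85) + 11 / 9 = 12011 / 9945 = 1.21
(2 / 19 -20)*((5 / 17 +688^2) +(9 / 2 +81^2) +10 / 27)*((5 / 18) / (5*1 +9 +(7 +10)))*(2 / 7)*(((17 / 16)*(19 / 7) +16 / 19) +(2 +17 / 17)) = -164408.76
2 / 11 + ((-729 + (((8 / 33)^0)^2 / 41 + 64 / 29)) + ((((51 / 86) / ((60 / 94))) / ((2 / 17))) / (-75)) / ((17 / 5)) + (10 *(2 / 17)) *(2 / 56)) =-29175759079399 / 40155145800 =-726.58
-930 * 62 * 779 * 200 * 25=-224585700000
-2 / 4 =-1 / 2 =-0.50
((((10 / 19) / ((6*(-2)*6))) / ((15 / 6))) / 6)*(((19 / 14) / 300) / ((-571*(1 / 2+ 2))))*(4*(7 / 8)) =1 / 185004000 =0.00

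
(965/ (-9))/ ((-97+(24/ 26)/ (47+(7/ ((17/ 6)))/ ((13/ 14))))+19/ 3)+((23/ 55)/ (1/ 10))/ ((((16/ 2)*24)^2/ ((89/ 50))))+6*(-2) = -81820979363491/ 7564139827200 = -10.82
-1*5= -5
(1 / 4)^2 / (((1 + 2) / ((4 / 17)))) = 1 / 204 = 0.00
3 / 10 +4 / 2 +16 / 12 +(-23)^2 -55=14329 / 30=477.63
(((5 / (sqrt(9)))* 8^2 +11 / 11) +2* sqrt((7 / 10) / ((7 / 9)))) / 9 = sqrt(10) / 15 +323 / 27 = 12.17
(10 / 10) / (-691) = -1 / 691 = -0.00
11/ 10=1.10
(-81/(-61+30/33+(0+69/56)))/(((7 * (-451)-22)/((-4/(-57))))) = -6048/199087187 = -0.00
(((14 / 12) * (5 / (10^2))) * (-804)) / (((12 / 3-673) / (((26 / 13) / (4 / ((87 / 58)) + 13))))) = 469 / 52405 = 0.01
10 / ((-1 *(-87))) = 0.11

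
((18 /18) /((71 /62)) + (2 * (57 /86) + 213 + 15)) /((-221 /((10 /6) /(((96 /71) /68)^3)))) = -5119345533265 /23182848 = -220824.70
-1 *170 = -170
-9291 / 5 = -1858.20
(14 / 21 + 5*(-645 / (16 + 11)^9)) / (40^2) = 1694577217811 / 4066985325326400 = 0.00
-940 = -940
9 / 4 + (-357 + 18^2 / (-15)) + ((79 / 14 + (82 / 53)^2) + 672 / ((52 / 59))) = 2015035017 / 5112380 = 394.15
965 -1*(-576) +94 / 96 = 74015 / 48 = 1541.98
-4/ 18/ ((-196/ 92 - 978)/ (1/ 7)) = 46/ 1420209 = 0.00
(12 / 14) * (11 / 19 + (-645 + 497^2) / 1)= 28085562 / 133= 211169.64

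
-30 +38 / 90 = -1331 / 45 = -29.58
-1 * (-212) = 212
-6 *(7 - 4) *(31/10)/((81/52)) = -1612/45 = -35.82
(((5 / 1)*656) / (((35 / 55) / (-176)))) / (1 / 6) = -38100480 / 7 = -5442925.71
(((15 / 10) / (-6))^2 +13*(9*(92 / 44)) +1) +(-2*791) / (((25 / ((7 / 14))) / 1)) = 941859 / 4400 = 214.06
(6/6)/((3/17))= 17/3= 5.67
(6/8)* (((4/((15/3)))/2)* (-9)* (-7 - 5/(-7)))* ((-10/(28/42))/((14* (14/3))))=-2673/686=-3.90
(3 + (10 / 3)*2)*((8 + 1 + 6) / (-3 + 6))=145 / 3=48.33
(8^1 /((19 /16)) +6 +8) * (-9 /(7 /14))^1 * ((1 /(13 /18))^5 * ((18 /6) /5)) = -40202448768 /35272835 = -1139.76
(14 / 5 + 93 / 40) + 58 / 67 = 3211 / 536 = 5.99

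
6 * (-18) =-108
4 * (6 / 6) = 4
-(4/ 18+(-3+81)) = -704/ 9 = -78.22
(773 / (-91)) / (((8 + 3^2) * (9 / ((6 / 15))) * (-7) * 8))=773 / 1949220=0.00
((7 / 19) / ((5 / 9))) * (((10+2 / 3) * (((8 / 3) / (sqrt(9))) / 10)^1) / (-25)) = -0.03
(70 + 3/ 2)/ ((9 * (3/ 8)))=572/ 27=21.19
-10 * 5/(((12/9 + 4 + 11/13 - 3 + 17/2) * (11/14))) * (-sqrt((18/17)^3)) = 5.94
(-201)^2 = 40401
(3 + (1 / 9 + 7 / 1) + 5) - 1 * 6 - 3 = 6.11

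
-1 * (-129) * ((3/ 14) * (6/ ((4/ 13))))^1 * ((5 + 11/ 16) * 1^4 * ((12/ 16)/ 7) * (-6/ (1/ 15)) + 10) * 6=-9282195/ 64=-145034.30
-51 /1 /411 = -17 /137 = -0.12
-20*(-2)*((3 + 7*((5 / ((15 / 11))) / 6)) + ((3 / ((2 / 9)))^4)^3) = 6754258588366301885 / 4608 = 1465767922822548.15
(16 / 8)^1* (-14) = -28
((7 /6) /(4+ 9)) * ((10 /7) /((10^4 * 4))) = 1 /312000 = 0.00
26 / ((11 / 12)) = 312 / 11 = 28.36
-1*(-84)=84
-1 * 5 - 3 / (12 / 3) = -23 / 4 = -5.75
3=3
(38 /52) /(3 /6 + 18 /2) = 1 /13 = 0.08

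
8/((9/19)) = 152/9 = 16.89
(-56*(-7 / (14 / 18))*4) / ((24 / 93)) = 7812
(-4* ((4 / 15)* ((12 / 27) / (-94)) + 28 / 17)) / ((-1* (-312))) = -88762 / 4206735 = -0.02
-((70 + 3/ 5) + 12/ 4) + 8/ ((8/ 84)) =52/ 5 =10.40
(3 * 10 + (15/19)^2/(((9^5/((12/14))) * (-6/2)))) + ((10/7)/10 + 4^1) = 80868067/2368521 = 34.14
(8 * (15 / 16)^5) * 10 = 3796875 / 65536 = 57.94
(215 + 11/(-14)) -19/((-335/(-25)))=199603/938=212.80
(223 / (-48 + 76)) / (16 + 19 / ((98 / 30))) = 0.37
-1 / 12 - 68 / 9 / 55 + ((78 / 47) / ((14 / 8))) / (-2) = -452653 / 651420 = -0.69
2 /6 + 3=10 /3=3.33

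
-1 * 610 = -610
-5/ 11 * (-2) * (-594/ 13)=-540/ 13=-41.54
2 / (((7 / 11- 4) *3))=-22 / 111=-0.20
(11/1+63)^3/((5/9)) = 3647016/5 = 729403.20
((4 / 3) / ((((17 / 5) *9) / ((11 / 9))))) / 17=220 / 70227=0.00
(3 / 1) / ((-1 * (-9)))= 1 / 3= 0.33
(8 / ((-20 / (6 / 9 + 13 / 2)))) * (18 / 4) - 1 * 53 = -659 / 10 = -65.90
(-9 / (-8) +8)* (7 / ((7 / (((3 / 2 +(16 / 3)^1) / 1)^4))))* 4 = 206280553 / 2592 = 79583.55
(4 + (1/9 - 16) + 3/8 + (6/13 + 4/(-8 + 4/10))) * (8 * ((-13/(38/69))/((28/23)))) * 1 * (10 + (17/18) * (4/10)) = 10173971869/545832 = 18639.38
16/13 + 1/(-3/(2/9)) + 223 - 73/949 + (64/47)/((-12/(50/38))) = 70189436/313443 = 223.93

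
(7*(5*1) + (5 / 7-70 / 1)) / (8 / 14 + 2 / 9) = -216 / 5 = -43.20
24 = 24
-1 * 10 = -10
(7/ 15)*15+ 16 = 23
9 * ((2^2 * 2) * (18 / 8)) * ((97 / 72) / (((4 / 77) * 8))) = 67221 / 128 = 525.16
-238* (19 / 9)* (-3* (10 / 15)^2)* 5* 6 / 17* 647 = 6884080 / 9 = 764897.78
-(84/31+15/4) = -801/124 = -6.46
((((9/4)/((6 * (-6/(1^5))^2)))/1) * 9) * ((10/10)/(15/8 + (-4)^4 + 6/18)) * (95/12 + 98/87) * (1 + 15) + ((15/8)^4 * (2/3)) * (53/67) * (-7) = -1123820244369/24659499008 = -45.57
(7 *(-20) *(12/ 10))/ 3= -56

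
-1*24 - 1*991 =-1015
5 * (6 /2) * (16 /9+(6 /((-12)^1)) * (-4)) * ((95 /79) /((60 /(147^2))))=3877615 /158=24541.87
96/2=48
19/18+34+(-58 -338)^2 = 2823319/18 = 156851.06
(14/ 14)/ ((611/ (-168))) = -168/ 611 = -0.27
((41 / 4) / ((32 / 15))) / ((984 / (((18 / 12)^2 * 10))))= 225 / 2048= 0.11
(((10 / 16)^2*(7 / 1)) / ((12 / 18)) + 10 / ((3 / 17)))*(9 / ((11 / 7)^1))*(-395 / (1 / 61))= -11807393325 / 1408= -8385932.76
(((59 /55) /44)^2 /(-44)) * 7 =-24367 /257681600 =-0.00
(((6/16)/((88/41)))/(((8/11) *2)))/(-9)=-0.01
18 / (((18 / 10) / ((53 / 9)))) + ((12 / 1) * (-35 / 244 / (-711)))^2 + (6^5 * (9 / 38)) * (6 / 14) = 7859155204813 / 9265881639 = 848.18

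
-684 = -684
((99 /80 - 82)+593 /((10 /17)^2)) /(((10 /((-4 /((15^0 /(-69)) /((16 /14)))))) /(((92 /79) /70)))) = 2073266322 /2419375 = 856.94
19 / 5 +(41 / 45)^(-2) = 5.00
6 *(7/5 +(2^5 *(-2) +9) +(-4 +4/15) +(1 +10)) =-278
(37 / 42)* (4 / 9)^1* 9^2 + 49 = 565 / 7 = 80.71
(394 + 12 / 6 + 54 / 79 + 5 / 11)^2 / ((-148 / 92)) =-2739368603687 / 27940957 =-98041.33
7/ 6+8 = 55/ 6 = 9.17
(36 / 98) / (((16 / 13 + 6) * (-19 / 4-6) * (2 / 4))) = -936 / 99029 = -0.01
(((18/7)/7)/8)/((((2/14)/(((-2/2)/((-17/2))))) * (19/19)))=9/238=0.04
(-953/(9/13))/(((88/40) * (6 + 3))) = -69.52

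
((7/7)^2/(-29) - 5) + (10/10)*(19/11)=-1055/319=-3.31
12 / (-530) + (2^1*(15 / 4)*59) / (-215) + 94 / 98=-1252499 / 1116710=-1.12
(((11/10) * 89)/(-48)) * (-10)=979/48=20.40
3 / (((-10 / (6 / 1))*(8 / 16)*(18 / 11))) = -11 / 5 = -2.20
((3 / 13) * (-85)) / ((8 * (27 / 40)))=-3.63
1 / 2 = 0.50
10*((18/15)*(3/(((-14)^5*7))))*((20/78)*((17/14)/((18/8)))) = -85/64236354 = -0.00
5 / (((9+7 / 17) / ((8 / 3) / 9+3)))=1513 / 864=1.75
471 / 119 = 3.96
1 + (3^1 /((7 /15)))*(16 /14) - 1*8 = 0.35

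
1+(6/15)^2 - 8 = -171/25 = -6.84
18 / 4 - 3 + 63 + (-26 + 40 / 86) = 3351 / 86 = 38.97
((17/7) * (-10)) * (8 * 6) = -8160/7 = -1165.71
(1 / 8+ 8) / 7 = 1.16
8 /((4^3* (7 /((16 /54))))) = 1 /189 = 0.01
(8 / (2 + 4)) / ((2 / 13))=26 / 3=8.67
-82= -82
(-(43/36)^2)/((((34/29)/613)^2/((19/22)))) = -11102159361499/32959872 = -336838.67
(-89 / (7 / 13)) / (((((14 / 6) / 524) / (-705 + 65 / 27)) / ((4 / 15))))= 6954439.28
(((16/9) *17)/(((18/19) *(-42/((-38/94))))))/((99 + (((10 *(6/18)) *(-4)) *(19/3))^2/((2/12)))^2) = 0.00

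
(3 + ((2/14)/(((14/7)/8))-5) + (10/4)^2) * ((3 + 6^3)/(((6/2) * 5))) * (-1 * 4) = -281.57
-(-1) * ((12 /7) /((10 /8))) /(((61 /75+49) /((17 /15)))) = 102 /3269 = 0.03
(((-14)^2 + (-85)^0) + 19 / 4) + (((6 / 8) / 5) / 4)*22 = 8103 / 40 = 202.58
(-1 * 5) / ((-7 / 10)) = 50 / 7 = 7.14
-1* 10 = -10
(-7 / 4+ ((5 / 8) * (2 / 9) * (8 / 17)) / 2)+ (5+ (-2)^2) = 4457 / 612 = 7.28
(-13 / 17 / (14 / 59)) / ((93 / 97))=-74399 / 22134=-3.36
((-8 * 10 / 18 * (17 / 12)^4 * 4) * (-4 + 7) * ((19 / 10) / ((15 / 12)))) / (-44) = 1586899 / 213840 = 7.42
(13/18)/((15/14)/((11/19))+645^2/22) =1001/26212140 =0.00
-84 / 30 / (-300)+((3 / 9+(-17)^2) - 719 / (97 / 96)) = -422.24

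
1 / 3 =0.33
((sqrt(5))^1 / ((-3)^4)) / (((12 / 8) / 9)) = 2 *sqrt(5) / 27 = 0.17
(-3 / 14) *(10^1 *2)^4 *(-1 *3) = 102857.14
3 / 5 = 0.60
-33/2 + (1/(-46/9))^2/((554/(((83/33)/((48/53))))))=-16.50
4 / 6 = 2 / 3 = 0.67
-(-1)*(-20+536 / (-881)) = -18156 / 881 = -20.61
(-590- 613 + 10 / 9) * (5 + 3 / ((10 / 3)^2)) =-5700559 / 900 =-6333.95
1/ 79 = 0.01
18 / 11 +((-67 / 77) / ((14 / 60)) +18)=8574 / 539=15.91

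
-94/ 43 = -2.19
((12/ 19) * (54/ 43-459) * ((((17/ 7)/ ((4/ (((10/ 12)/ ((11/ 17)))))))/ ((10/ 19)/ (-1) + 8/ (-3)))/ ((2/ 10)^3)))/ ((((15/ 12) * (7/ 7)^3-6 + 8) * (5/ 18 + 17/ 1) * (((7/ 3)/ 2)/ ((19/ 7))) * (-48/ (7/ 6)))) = -8.91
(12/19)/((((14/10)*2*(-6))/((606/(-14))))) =1515/931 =1.63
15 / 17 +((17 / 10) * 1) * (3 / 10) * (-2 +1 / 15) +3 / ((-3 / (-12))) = 101119 / 8500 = 11.90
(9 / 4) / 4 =9 / 16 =0.56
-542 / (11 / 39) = -1921.64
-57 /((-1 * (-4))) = -57 /4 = -14.25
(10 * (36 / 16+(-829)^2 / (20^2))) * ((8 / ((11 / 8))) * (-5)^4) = 688141000 / 11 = 62558272.73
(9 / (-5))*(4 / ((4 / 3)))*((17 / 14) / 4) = -459 / 280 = -1.64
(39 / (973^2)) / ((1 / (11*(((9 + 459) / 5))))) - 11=-51869323 / 4733645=-10.96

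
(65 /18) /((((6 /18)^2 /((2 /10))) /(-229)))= -2977 /2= -1488.50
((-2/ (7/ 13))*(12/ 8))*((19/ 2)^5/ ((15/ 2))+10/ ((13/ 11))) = -4602241/ 80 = -57528.01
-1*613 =-613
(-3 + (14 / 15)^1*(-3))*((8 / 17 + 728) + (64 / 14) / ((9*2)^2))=-203634056 / 48195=-4225.21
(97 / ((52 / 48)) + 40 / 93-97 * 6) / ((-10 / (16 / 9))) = 4758928 / 54405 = 87.47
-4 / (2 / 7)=-14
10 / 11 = 0.91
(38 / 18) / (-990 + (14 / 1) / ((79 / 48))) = -1501 / 697842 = -0.00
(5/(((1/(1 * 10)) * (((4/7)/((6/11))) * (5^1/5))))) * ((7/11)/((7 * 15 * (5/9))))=63/121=0.52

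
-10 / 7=-1.43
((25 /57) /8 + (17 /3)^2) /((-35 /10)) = -44003 /4788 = -9.19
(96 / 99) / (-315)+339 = 3523873 / 10395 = 339.00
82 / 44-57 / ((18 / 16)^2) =-43.17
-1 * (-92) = 92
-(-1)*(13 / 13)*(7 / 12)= 7 / 12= 0.58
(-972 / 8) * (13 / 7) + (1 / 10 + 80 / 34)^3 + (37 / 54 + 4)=-191467079243 / 928557000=-206.20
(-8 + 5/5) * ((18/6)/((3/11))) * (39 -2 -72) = 2695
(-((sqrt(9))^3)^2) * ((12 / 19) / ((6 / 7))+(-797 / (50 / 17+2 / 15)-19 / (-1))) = 2600681985 / 14896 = 174589.28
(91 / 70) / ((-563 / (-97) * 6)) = 0.04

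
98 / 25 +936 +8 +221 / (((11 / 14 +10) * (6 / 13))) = 11237969 / 11325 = 992.32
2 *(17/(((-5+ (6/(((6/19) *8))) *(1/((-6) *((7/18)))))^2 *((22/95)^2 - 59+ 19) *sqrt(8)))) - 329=-329 - 60142600 *sqrt(2)/10235860401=-329.01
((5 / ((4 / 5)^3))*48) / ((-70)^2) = 75 / 784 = 0.10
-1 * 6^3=-216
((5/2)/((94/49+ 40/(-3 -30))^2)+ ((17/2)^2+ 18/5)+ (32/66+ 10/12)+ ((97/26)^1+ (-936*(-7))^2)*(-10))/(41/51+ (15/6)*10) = -16636502.09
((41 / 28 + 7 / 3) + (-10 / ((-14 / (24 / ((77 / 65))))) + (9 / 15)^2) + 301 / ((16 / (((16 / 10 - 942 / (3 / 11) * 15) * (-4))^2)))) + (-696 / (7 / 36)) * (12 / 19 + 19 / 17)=42196788086156642797 / 52229100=807917197235.96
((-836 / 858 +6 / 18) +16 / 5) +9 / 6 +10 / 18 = 5399 / 1170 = 4.61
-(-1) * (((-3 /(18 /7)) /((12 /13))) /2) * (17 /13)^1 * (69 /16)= -2737 /768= -3.56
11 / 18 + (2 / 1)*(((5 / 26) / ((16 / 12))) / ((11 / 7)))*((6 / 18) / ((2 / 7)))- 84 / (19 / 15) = -12811517 / 195624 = -65.49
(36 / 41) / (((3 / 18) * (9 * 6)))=4 / 41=0.10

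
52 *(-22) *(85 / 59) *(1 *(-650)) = 63206000 / 59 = 1071288.14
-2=-2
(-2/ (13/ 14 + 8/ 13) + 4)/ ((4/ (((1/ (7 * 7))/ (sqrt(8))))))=95 * sqrt(2)/ 27538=0.00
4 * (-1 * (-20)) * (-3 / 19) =-240 / 19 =-12.63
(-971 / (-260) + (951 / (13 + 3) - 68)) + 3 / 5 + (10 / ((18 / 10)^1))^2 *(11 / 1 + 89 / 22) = 426382273 / 926640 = 460.14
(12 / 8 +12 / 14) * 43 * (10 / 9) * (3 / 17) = 2365 / 119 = 19.87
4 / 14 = 2 / 7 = 0.29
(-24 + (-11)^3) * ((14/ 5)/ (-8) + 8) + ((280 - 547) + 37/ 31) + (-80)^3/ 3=-67442939/ 372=-181298.22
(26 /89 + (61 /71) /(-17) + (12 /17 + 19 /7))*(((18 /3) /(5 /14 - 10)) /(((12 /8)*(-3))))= 22028032 /43506315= 0.51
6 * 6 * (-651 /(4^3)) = -5859 /16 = -366.19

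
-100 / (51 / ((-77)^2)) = -592900 / 51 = -11625.49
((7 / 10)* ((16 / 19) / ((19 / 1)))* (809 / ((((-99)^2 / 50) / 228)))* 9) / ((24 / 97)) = 21972440 / 20691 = 1061.93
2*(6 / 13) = 0.92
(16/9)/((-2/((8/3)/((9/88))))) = -5632/243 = -23.18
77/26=2.96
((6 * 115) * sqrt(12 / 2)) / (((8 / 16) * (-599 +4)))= -276 * sqrt(6) / 119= -5.68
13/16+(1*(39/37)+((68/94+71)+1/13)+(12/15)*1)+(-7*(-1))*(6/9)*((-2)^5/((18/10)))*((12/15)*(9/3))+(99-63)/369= -83117295473/667358640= -124.55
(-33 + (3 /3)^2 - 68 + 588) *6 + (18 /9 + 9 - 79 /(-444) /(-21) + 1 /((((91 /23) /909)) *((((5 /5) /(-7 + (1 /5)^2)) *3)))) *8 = -945587534 /757575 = -1248.18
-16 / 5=-3.20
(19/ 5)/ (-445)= -19/ 2225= -0.01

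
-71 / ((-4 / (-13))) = -923 / 4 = -230.75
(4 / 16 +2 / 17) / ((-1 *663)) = -25 / 45084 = -0.00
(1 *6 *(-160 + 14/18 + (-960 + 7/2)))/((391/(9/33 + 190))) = -1827553/561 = -3257.67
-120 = -120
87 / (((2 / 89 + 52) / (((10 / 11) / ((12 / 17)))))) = 43877 / 20372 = 2.15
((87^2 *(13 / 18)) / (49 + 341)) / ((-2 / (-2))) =841 / 60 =14.02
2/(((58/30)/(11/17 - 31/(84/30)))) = -37215/3451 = -10.78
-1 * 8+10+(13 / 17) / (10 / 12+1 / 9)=812 / 289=2.81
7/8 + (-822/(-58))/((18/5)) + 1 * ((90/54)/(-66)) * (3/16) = 147211/30624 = 4.81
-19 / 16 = -1.19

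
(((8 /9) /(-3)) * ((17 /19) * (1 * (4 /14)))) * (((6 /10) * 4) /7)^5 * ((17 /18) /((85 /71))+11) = -147759104 /34927046875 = -0.00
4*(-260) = -1040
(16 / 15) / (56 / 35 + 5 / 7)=112 / 243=0.46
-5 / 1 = -5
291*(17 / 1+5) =6402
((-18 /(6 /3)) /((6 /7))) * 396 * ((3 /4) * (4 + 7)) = -34303.50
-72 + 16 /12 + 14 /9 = -622 /9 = -69.11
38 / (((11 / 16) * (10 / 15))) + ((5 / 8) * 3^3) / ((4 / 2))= 16077 / 176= 91.35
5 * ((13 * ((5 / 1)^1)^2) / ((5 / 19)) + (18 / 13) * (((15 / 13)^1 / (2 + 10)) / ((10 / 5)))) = 4174525 / 676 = 6175.33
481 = 481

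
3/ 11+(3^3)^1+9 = 399/ 11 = 36.27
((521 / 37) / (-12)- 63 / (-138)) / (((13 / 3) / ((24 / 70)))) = -21963 / 387205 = -0.06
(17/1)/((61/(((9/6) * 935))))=47685/122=390.86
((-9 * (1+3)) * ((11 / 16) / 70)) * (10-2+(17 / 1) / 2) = -3267 / 560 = -5.83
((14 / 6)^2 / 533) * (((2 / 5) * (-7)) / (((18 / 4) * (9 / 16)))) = -21952 / 1942785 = -0.01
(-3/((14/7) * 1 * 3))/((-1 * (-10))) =-1/20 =-0.05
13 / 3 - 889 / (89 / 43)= -113524 / 267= -425.18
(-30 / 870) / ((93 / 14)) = -14 / 2697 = -0.01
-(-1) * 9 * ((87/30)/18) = 29/20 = 1.45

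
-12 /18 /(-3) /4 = 1 /18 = 0.06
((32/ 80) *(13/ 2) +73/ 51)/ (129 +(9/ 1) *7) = 257/ 12240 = 0.02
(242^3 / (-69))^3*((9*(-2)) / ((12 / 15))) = 7116694161270056295680 / 36501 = 194972580512042308.31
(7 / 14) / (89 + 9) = 1 / 196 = 0.01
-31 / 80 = -0.39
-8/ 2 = -4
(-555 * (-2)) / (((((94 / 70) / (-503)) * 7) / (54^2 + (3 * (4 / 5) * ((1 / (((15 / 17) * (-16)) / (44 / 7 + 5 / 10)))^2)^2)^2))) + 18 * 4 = -391824143693542038482801155475 / 2262238034917041635328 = -173201996.27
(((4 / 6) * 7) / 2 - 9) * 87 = -580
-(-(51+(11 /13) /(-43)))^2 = -812136004 /312481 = -2598.99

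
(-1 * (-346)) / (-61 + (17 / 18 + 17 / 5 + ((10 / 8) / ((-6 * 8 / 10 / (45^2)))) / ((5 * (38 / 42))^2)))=-179864640 / 42847199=-4.20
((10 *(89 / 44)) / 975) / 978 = 89 / 4195620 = 0.00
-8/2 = -4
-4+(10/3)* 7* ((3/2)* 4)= 136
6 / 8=3 / 4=0.75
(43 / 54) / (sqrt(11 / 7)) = 0.64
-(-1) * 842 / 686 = 421 / 343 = 1.23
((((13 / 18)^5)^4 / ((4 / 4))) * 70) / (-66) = -665173732120827980358035 / 420691795141070579756433408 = -0.00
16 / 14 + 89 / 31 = 871 / 217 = 4.01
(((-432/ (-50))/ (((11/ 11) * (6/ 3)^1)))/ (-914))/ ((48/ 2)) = -9/ 45700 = -0.00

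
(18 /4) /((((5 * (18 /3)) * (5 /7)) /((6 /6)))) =21 /100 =0.21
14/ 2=7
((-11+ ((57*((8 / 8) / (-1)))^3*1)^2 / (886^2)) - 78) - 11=34217947649 / 784996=43589.96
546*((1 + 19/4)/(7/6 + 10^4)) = 819/2609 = 0.31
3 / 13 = 0.23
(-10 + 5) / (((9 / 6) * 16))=-5 / 24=-0.21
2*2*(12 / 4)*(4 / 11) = 4.36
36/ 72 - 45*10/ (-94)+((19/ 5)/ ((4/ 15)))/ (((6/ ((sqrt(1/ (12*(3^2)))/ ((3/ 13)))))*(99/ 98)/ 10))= 497/ 94+60515*sqrt(3)/ 10692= 15.09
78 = 78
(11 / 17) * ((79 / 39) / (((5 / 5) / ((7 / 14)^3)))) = 869 / 5304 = 0.16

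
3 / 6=1 / 2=0.50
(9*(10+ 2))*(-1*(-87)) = 9396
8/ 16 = 0.50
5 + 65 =70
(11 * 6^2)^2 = 156816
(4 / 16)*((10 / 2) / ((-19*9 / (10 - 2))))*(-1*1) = 10 / 171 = 0.06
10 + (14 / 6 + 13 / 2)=113 / 6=18.83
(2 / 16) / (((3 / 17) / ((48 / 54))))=17 / 27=0.63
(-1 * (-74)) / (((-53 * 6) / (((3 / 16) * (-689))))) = 481 / 16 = 30.06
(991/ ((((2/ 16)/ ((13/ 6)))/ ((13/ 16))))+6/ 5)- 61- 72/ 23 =19173241/ 1380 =13893.65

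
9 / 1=9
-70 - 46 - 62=-178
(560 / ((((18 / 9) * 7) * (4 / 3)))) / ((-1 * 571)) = -30 / 571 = -0.05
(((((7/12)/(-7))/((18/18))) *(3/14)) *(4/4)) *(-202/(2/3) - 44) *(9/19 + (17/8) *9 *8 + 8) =266149/266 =1000.56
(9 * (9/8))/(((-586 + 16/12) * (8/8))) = -243/14032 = -0.02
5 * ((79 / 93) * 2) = 790 / 93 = 8.49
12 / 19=0.63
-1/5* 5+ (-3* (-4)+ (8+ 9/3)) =22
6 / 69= 2 / 23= 0.09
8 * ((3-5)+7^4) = 19192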